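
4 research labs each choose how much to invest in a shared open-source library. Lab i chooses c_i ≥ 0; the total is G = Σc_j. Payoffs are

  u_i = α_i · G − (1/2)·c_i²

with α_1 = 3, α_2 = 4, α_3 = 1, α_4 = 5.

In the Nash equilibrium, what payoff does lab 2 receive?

Lab i's FOC: ∂u_i/∂c_i = α_i − c_i = 0, so c_i* = α_i.
NE contributions = (3, 4, 1, 5); G = 13.
u_2 = α_2·G − ½·(c_2)² = 4·13 − ½·4² = 44.

44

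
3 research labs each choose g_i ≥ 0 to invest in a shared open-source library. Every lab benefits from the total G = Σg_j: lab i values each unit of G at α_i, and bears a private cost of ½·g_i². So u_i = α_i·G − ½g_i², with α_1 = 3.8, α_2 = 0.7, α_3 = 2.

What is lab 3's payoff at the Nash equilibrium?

11

Lab i's FOC: ∂u_i/∂g_i = α_i − g_i = 0, so g_i* = α_i.
NE contributions = (3.8, 0.7, 2); G = 6.5.
u_3 = α_3·G − ½·(g_3)² = 2·6.5 − ½·2² = 11.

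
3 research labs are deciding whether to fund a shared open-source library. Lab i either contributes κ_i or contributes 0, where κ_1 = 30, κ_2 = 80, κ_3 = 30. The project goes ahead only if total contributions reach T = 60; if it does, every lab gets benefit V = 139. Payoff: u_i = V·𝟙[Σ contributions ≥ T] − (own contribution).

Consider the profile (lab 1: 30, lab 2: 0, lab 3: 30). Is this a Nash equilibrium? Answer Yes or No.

Total = 60 ≥ 60: provided.
Lab 1 (pledges 30, payoff 109): dropping to 0 → total 30, payoff 0. No gain.
Lab 2 (pledges 0, payoff 139): pledging 80 → total 140, payoff 59. No gain.
Lab 3 (pledges 30, payoff 109): dropping to 0 → total 30, payoff 0. No gain.

Yes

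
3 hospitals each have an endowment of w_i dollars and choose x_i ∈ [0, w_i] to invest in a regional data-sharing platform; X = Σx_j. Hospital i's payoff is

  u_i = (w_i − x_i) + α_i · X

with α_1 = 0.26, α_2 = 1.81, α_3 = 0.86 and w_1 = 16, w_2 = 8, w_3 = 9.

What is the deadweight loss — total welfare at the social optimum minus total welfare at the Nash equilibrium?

48.25

∂u_i/∂x_i = α_i − 1, so hospital i contributes w_i if α_i > 1, else 0.
α_i > 1 for i ∈ {2}; NE contributions (0, 8, 0), X = 8.
W^NE = Σw_i − X^NE + (Σα_i)·X^NE = 33 + 1.93·8 = 48.44.
Planner: ∂(Σu_j)/∂x_i = Σα_j − 1 = 1.93 > 0, so everyone contributes w_i; X^SO = 33, W^SO = 33 + 1.93·33 = 96.69.
Deadweight loss = 48.25.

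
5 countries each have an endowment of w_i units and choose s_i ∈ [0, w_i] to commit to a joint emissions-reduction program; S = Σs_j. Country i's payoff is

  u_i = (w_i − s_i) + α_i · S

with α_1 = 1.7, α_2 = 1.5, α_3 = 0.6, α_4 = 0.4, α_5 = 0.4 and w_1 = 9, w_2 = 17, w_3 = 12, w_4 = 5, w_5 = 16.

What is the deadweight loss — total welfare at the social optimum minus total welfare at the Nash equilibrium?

∂u_i/∂s_i = α_i − 1, so country i contributes w_i if α_i > 1, else 0.
α_i > 1 for i ∈ {1, 2}; NE contributions (9, 17, 0, 0, 0), S = 26.
W^NE = Σw_i − S^NE + (Σα_i)·S^NE = 59 + 3.6·26 = 152.6.
Planner: ∂(Σu_j)/∂s_i = Σα_j − 1 = 3.6 > 0, so everyone contributes w_i; S^SO = 59, W^SO = 59 + 3.6·59 = 271.4.
Deadweight loss = 118.8.

118.8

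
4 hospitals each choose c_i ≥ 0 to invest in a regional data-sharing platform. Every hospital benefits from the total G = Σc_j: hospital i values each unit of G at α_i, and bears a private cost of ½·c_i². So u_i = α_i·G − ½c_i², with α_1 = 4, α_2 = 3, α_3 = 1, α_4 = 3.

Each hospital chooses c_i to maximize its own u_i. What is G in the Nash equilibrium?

Hospital i's FOC: ∂u_i/∂c_i = α_i − c_i = 0, so c_i* = α_i.
NE contributions = (4, 3, 1, 3); G = 11.

11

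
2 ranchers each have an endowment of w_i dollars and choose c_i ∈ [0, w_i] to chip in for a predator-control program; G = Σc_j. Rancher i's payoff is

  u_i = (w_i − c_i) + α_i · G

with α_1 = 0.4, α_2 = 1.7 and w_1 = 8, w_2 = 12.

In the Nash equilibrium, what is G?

∂u_i/∂c_i = α_i − 1, so rancher i contributes w_i if α_i > 1, else 0.
α_i > 1 for i ∈ {2}; NE contributions (0, 12), G = 12.

12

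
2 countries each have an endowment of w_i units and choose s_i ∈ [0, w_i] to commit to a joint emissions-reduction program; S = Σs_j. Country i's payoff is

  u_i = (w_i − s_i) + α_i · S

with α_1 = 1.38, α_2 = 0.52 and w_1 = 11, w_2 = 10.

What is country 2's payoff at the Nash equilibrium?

15.72

∂u_i/∂s_i = α_i − 1, so country i contributes w_i if α_i > 1, else 0.
α_i > 1 for i ∈ {1}; NE contributions (11, 0), S = 11.
u_2 = (10 − 0) + 0.52·11 = 15.72.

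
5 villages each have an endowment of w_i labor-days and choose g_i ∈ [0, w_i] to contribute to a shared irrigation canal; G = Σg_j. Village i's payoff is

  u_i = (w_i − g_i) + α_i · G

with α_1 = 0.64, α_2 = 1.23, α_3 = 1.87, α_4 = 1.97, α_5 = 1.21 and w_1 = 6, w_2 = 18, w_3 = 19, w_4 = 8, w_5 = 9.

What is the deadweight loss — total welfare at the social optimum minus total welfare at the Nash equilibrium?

35.52

∂u_i/∂g_i = α_i − 1, so village i contributes w_i if α_i > 1, else 0.
α_i > 1 for i ∈ {2, 3, 4, 5}; NE contributions (0, 18, 19, 8, 9), G = 54.
W^NE = Σw_i − G^NE + (Σα_i)·G^NE = 60 + 5.92·54 = 379.68.
Planner: ∂(Σu_j)/∂g_i = Σα_j − 1 = 5.92 > 0, so everyone contributes w_i; G^SO = 60, W^SO = 60 + 5.92·60 = 415.2.
Deadweight loss = 35.52.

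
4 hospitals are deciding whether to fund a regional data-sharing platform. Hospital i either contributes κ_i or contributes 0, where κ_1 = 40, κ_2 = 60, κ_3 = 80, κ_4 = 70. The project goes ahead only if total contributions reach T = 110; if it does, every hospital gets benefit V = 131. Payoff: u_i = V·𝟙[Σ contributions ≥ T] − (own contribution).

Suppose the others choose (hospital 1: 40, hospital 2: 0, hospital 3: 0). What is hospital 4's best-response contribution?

Others' total = 40. Contributing 70 brings total to 110 ≥ 110: gain V − κ_4 = 61.
Best response: 70.

70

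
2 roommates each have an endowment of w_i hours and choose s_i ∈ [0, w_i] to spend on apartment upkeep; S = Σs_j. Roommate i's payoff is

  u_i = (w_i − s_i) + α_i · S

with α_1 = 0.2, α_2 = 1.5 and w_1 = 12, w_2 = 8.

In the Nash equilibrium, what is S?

8

∂u_i/∂s_i = α_i − 1, so roommate i contributes w_i if α_i > 1, else 0.
α_i > 1 for i ∈ {2}; NE contributions (0, 8), S = 8.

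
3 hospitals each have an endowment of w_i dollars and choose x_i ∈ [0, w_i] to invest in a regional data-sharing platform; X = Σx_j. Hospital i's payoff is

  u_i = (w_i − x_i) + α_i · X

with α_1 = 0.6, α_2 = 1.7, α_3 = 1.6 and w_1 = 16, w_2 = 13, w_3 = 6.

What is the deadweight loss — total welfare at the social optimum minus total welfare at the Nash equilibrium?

46.4

∂u_i/∂x_i = α_i − 1, so hospital i contributes w_i if α_i > 1, else 0.
α_i > 1 for i ∈ {2, 3}; NE contributions (0, 13, 6), X = 19.
W^NE = Σw_i − X^NE + (Σα_i)·X^NE = 35 + 2.9·19 = 90.1.
Planner: ∂(Σu_j)/∂x_i = Σα_j − 1 = 2.9 > 0, so everyone contributes w_i; X^SO = 35, W^SO = 35 + 2.9·35 = 136.5.
Deadweight loss = 46.4.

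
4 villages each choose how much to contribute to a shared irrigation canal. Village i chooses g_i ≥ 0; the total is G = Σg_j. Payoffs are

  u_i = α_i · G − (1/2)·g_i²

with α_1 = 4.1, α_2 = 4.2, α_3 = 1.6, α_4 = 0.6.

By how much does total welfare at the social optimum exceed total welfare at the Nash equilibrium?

Village i's FOC: ∂u_i/∂g_i = α_i − g_i = 0, so g_i* = α_i.
NE contributions = (4.1, 4.2, 1.6, 0.6); G = 10.5.
W^NE = (Σα)·G − ½Σα_i² = 10.5² − ½·37.37 = 91.565.
Planner sets g_i = Σα_j = 10.5 for every i, so G^SO = 4·10.5 = 42.
W^SO = (Σα)·G^SO − ½·4·(Σα)² = (4/2)·10.5² = 220.5.
Deadweight loss = W^SO − W^NE = 128.935.

128.935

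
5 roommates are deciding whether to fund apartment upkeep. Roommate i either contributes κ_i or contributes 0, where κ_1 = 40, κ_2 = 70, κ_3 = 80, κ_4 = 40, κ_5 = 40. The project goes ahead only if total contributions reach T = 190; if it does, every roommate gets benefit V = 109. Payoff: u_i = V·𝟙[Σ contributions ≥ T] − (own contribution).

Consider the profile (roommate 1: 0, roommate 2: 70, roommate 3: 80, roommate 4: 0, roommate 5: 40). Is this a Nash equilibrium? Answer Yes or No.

Yes

Total = 190 ≥ 190: provided.
Roommate 1 (pledges 0, payoff 109): pledging 40 → total 230, payoff 69. No gain.
Roommate 2 (pledges 70, payoff 39): dropping to 0 → total 120, payoff 0. No gain.
Roommate 3 (pledges 80, payoff 29): dropping to 0 → total 110, payoff 0. No gain.
Roommate 4 (pledges 0, payoff 109): pledging 40 → total 230, payoff 69. No gain.
Roommate 5 (pledges 40, payoff 69): dropping to 0 → total 150, payoff 0. No gain.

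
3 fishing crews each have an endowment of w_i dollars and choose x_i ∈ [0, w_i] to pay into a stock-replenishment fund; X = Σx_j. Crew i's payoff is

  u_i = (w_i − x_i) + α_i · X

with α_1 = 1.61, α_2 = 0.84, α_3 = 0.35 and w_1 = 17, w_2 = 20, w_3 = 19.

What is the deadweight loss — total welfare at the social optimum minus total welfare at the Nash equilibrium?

70.2

∂u_i/∂x_i = α_i − 1, so crew i contributes w_i if α_i > 1, else 0.
α_i > 1 for i ∈ {1}; NE contributions (17, 0, 0), X = 17.
W^NE = Σw_i − X^NE + (Σα_i)·X^NE = 56 + 1.8·17 = 86.6.
Planner: ∂(Σu_j)/∂x_i = Σα_j − 1 = 1.8 > 0, so everyone contributes w_i; X^SO = 56, W^SO = 56 + 1.8·56 = 156.8.
Deadweight loss = 70.2.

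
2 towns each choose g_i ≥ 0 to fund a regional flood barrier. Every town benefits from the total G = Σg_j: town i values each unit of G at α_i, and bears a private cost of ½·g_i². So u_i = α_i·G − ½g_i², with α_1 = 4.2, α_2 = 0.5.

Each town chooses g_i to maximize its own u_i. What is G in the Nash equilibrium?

Town i's FOC: ∂u_i/∂g_i = α_i − g_i = 0, so g_i* = α_i.
NE contributions = (4.2, 0.5); G = 4.7.

4.7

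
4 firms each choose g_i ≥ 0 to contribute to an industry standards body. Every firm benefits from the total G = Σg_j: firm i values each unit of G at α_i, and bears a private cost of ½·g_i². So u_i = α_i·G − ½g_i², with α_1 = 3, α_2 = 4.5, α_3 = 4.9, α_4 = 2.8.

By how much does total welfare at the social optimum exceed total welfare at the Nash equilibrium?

Firm i's FOC: ∂u_i/∂g_i = α_i − g_i = 0, so g_i* = α_i.
NE contributions = (3, 4.5, 4.9, 2.8); G = 15.2.
W^NE = (Σα)·G − ½Σα_i² = 15.2² − ½·61.1 = 200.49.
Planner sets g_i = Σα_j = 15.2 for every i, so G^SO = 4·15.2 = 60.8.
W^SO = (Σα)·G^SO − ½·4·(Σα)² = (4/2)·15.2² = 462.08.
Deadweight loss = W^SO − W^NE = 261.59.

261.59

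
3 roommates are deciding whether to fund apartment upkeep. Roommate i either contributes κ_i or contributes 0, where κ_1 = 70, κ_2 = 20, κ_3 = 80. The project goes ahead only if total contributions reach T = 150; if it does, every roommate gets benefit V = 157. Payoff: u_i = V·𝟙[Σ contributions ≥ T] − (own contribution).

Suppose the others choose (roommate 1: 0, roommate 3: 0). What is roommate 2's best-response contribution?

Others' total = 0. Even contributing 20 gives 20 < 150: no benefit either way.
Best response: 0.

0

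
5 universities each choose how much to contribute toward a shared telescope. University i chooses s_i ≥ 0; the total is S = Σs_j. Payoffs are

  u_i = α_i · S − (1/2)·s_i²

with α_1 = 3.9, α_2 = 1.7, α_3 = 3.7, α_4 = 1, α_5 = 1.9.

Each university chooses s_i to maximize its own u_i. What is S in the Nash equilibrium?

12.2

University i's FOC: ∂u_i/∂s_i = α_i − s_i = 0, so s_i* = α_i.
NE contributions = (3.9, 1.7, 3.7, 1, 1.9); S = 12.2.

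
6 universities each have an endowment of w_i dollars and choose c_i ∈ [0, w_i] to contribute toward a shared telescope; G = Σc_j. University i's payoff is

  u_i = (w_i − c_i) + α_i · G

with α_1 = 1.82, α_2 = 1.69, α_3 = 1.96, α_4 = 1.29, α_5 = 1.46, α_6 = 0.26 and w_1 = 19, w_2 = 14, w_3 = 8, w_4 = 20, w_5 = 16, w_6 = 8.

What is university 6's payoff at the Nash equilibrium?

28.02

∂u_i/∂c_i = α_i − 1, so university i contributes w_i if α_i > 1, else 0.
α_i > 1 for i ∈ {1, 2, 3, 4, 5}; NE contributions (19, 14, 8, 20, 16, 0), G = 77.
u_6 = (8 − 0) + 0.26·77 = 28.02.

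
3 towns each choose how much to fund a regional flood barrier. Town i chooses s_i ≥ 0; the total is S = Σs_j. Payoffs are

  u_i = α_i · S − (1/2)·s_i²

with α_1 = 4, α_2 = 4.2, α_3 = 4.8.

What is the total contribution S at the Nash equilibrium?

Town i's FOC: ∂u_i/∂s_i = α_i − s_i = 0, so s_i* = α_i.
NE contributions = (4, 4.2, 4.8); S = 13.

13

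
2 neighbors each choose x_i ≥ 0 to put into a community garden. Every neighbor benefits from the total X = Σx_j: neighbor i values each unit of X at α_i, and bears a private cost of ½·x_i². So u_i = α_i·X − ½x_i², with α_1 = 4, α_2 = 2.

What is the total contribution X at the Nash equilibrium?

Neighbor i's FOC: ∂u_i/∂x_i = α_i − x_i = 0, so x_i* = α_i.
NE contributions = (4, 2); X = 6.

6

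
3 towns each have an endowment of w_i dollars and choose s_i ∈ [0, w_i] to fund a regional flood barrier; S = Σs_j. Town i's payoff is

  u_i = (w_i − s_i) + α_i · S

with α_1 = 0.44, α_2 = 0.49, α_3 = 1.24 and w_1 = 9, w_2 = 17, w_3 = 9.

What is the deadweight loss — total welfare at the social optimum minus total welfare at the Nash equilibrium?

30.42

∂u_i/∂s_i = α_i − 1, so town i contributes w_i if α_i > 1, else 0.
α_i > 1 for i ∈ {3}; NE contributions (0, 0, 9), S = 9.
W^NE = Σw_i − S^NE + (Σα_i)·S^NE = 35 + 1.17·9 = 45.53.
Planner: ∂(Σu_j)/∂s_i = Σα_j − 1 = 1.17 > 0, so everyone contributes w_i; S^SO = 35, W^SO = 35 + 1.17·35 = 75.95.
Deadweight loss = 30.42.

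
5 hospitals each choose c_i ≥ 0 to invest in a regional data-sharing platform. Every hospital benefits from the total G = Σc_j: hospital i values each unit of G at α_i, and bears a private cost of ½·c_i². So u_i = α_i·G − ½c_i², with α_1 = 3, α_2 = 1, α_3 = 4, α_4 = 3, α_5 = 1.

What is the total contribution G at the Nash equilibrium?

12

Hospital i's FOC: ∂u_i/∂c_i = α_i − c_i = 0, so c_i* = α_i.
NE contributions = (3, 1, 4, 3, 1); G = 12.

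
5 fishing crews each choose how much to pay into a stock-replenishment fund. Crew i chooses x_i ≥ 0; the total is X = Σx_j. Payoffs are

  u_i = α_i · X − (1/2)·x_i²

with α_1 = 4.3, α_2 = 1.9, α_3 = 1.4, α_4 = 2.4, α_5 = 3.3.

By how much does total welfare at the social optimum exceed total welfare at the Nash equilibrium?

285.69

Crew i's FOC: ∂u_i/∂x_i = α_i − x_i = 0, so x_i* = α_i.
NE contributions = (4.3, 1.9, 1.4, 2.4, 3.3); X = 13.3.
W^NE = (Σα)·X − ½Σα_i² = 13.3² − ½·40.71 = 156.535.
Planner sets x_i = Σα_j = 13.3 for every i, so X^SO = 5·13.3 = 66.5.
W^SO = (Σα)·X^SO − ½·5·(Σα)² = (5/2)·13.3² = 442.225.
Deadweight loss = W^SO − W^NE = 285.69.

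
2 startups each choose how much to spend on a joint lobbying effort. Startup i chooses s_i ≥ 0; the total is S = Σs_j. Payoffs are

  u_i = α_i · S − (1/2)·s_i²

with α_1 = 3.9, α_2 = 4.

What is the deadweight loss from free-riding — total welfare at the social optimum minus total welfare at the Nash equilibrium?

15.605

Startup i's FOC: ∂u_i/∂s_i = α_i − s_i = 0, so s_i* = α_i.
NE contributions = (3.9, 4); S = 7.9.
W^NE = (Σα)·S − ½Σα_i² = 7.9² − ½·31.21 = 46.805.
Planner sets s_i = Σα_j = 7.9 for every i, so S^SO = 2·7.9 = 15.8.
W^SO = (Σα)·S^SO − ½·2·(Σα)² = (2/2)·7.9² = 62.41.
Deadweight loss = W^SO − W^NE = 15.605.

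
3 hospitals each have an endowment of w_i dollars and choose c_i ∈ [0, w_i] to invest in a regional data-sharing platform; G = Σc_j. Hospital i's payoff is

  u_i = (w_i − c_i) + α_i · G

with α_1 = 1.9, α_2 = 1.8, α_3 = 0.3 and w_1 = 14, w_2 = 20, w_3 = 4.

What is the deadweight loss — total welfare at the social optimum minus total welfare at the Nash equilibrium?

∂u_i/∂c_i = α_i − 1, so hospital i contributes w_i if α_i > 1, else 0.
α_i > 1 for i ∈ {1, 2}; NE contributions (14, 20, 0), G = 34.
W^NE = Σw_i − G^NE + (Σα_i)·G^NE = 38 + 3·34 = 140.
Planner: ∂(Σu_j)/∂c_i = Σα_j − 1 = 3 > 0, so everyone contributes w_i; G^SO = 38, W^SO = 38 + 3·38 = 152.
Deadweight loss = 12.

12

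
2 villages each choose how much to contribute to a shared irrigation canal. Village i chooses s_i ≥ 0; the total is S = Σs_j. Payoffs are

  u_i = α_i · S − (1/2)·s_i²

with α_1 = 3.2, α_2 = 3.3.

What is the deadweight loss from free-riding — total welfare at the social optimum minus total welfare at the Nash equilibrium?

Village i's FOC: ∂u_i/∂s_i = α_i − s_i = 0, so s_i* = α_i.
NE contributions = (3.2, 3.3); S = 6.5.
W^NE = (Σα)·S − ½Σα_i² = 6.5² − ½·21.13 = 31.685.
Planner sets s_i = Σα_j = 6.5 for every i, so S^SO = 2·6.5 = 13.
W^SO = (Σα)·S^SO − ½·2·(Σα)² = (2/2)·6.5² = 42.25.
Deadweight loss = W^SO − W^NE = 10.565.

10.565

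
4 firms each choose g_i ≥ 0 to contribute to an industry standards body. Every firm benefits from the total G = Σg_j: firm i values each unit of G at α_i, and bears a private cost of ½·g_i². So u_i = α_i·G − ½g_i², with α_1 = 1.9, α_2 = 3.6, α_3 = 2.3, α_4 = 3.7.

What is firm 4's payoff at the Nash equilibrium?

35.705

Firm i's FOC: ∂u_i/∂g_i = α_i − g_i = 0, so g_i* = α_i.
NE contributions = (1.9, 3.6, 2.3, 3.7); G = 11.5.
u_4 = α_4·G − ½·(g_4)² = 3.7·11.5 − ½·3.7² = 35.705.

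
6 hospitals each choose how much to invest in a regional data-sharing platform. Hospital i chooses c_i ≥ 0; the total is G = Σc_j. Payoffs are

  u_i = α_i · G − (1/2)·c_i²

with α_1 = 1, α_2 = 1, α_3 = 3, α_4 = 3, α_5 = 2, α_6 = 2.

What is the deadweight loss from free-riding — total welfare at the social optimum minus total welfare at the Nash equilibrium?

302

Hospital i's FOC: ∂u_i/∂c_i = α_i − c_i = 0, so c_i* = α_i.
NE contributions = (1, 1, 3, 3, 2, 2); G = 12.
W^NE = (Σα)·G − ½Σα_i² = 12² − ½·28 = 130.
Planner sets c_i = Σα_j = 12 for every i, so G^SO = 6·12 = 72.
W^SO = (Σα)·G^SO − ½·6·(Σα)² = (6/2)·12² = 432.
Deadweight loss = W^SO − W^NE = 302.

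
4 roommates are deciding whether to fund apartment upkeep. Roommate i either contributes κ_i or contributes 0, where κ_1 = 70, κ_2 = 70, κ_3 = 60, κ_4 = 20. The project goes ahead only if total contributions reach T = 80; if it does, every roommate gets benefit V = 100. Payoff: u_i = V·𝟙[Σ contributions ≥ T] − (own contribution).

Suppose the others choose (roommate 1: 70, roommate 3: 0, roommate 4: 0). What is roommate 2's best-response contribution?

70

Others' total = 70. Contributing 70 brings total to 140 ≥ 80: gain V − κ_2 = 30.
Best response: 70.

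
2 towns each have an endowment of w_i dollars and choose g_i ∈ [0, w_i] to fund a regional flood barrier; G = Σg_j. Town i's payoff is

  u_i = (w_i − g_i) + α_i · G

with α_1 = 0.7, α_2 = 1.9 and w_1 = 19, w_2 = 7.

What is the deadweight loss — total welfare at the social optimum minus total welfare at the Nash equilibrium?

30.4

∂u_i/∂g_i = α_i − 1, so town i contributes w_i if α_i > 1, else 0.
α_i > 1 for i ∈ {2}; NE contributions (0, 7), G = 7.
W^NE = Σw_i − G^NE + (Σα_i)·G^NE = 26 + 1.6·7 = 37.2.
Planner: ∂(Σu_j)/∂g_i = Σα_j − 1 = 1.6 > 0, so everyone contributes w_i; G^SO = 26, W^SO = 26 + 1.6·26 = 67.6.
Deadweight loss = 30.4.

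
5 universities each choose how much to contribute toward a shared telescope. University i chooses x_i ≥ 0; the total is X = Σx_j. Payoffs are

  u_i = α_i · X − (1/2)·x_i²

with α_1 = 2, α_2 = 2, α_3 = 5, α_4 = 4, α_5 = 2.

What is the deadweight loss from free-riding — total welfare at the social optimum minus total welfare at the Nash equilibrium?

364

University i's FOC: ∂u_i/∂x_i = α_i − x_i = 0, so x_i* = α_i.
NE contributions = (2, 2, 5, 4, 2); X = 15.
W^NE = (Σα)·X − ½Σα_i² = 15² − ½·53 = 198.5.
Planner sets x_i = Σα_j = 15 for every i, so X^SO = 5·15 = 75.
W^SO = (Σα)·X^SO − ½·5·(Σα)² = (5/2)·15² = 562.5.
Deadweight loss = W^SO − W^NE = 364.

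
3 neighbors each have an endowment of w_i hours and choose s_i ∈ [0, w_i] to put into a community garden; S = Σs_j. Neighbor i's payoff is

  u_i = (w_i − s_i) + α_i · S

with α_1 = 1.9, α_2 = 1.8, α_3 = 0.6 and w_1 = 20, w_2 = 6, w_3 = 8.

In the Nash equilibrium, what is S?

26

∂u_i/∂s_i = α_i − 1, so neighbor i contributes w_i if α_i > 1, else 0.
α_i > 1 for i ∈ {1, 2}; NE contributions (20, 6, 0), S = 26.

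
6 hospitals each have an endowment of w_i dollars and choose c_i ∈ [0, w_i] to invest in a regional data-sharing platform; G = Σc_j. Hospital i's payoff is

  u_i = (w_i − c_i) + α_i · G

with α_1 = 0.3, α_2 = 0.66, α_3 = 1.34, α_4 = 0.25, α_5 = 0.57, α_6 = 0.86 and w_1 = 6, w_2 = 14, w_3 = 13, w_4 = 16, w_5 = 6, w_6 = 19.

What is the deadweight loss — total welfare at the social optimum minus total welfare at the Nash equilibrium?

181.78

∂u_i/∂c_i = α_i − 1, so hospital i contributes w_i if α_i > 1, else 0.
α_i > 1 for i ∈ {3}; NE contributions (0, 0, 13, 0, 0, 0), G = 13.
W^NE = Σw_i − G^NE + (Σα_i)·G^NE = 74 + 2.98·13 = 112.74.
Planner: ∂(Σu_j)/∂c_i = Σα_j − 1 = 2.98 > 0, so everyone contributes w_i; G^SO = 74, W^SO = 74 + 2.98·74 = 294.52.
Deadweight loss = 181.78.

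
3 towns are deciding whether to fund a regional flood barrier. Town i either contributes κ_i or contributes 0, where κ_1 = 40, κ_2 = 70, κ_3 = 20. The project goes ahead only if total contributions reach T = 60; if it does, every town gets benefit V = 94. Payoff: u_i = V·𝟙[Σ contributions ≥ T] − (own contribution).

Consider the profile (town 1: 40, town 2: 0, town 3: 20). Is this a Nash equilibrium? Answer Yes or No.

Yes

Total = 60 ≥ 60: provided.
Town 1 (pledges 40, payoff 54): dropping to 0 → total 20, payoff 0. No gain.
Town 2 (pledges 0, payoff 94): pledging 70 → total 130, payoff 24. No gain.
Town 3 (pledges 20, payoff 74): dropping to 0 → total 40, payoff 0. No gain.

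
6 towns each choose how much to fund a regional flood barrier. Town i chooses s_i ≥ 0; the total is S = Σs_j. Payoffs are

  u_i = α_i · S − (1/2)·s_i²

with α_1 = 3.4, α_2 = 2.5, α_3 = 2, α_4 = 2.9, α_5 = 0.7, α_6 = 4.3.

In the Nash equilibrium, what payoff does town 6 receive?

Town i's FOC: ∂u_i/∂s_i = α_i − s_i = 0, so s_i* = α_i.
NE contributions = (3.4, 2.5, 2, 2.9, 0.7, 4.3); S = 15.8.
u_6 = α_6·S − ½·(s_6)² = 4.3·15.8 − ½·4.3² = 58.695.

58.695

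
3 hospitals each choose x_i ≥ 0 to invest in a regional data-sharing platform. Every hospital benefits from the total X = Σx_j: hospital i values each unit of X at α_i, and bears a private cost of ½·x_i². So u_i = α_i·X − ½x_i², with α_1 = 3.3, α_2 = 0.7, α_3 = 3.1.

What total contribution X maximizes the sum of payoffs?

Planner FOC: ∂(Σu_j)/∂x_i = (Σα_j) − x_i = 0, so x_i^SO = Σα_j = 7.1 for every i; X^SO = 21.3.

21.3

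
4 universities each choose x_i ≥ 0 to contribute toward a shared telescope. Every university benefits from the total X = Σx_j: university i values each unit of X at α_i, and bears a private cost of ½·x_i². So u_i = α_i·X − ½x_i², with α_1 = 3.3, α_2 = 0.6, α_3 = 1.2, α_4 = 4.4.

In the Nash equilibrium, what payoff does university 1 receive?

25.905

University i's FOC: ∂u_i/∂x_i = α_i − x_i = 0, so x_i* = α_i.
NE contributions = (3.3, 0.6, 1.2, 4.4); X = 9.5.
u_1 = α_1·X − ½·(x_1)² = 3.3·9.5 − ½·3.3² = 25.905.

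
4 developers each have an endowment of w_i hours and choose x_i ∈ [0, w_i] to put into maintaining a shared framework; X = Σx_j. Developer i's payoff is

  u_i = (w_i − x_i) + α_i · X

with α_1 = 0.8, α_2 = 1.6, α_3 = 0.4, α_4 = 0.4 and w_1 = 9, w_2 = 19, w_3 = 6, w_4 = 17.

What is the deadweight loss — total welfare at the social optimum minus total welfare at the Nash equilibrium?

∂u_i/∂x_i = α_i − 1, so developer i contributes w_i if α_i > 1, else 0.
α_i > 1 for i ∈ {2}; NE contributions (0, 19, 0, 0), X = 19.
W^NE = Σw_i − X^NE + (Σα_i)·X^NE = 51 + 2.2·19 = 92.8.
Planner: ∂(Σu_j)/∂x_i = Σα_j − 1 = 2.2 > 0, so everyone contributes w_i; X^SO = 51, W^SO = 51 + 2.2·51 = 163.2.
Deadweight loss = 70.4.

70.4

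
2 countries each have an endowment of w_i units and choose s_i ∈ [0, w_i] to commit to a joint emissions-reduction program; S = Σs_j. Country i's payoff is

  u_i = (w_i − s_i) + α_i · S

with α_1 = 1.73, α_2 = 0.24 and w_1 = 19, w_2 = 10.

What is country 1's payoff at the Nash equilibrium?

32.87

∂u_i/∂s_i = α_i − 1, so country i contributes w_i if α_i > 1, else 0.
α_i > 1 for i ∈ {1}; NE contributions (19, 0), S = 19.
u_1 = (19 − 19) + 1.73·19 = 32.87.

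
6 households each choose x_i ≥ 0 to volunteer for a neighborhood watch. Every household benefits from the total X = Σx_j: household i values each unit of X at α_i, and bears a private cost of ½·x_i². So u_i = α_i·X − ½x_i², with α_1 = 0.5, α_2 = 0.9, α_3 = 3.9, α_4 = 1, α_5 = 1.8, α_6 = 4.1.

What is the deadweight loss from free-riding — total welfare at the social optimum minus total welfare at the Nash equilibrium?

Household i's FOC: ∂u_i/∂x_i = α_i − x_i = 0, so x_i* = α_i.
NE contributions = (0.5, 0.9, 3.9, 1, 1.8, 4.1); X = 12.2.
W^NE = (Σα)·X − ½Σα_i² = 12.2² − ½·37.32 = 130.18.
Planner sets x_i = Σα_j = 12.2 for every i, so X^SO = 6·12.2 = 73.2.
W^SO = (Σα)·X^SO − ½·6·(Σα)² = (6/2)·12.2² = 446.52.
Deadweight loss = W^SO − W^NE = 316.34.

316.34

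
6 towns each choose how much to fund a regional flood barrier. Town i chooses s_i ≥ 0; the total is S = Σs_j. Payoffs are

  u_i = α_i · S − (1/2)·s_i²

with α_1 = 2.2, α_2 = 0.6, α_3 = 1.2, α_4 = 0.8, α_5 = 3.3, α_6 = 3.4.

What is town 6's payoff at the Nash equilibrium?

Town i's FOC: ∂u_i/∂s_i = α_i − s_i = 0, so s_i* = α_i.
NE contributions = (2.2, 0.6, 1.2, 0.8, 3.3, 3.4); S = 11.5.
u_6 = α_6·S − ½·(s_6)² = 3.4·11.5 − ½·3.4² = 33.32.

33.32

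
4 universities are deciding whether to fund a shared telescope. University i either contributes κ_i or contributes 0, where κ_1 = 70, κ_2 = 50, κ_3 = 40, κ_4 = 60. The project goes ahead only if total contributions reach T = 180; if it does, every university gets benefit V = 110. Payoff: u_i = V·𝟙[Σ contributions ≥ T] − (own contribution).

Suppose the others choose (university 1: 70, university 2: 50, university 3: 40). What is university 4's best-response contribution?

60

Others' total = 160. Contributing 60 brings total to 220 ≥ 180: gain V − κ_4 = 50.
Best response: 60.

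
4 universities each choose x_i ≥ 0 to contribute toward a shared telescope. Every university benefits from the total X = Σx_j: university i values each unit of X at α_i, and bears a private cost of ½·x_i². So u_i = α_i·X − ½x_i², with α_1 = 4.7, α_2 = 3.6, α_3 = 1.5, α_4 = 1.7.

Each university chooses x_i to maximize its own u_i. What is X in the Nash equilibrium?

11.5

University i's FOC: ∂u_i/∂x_i = α_i − x_i = 0, so x_i* = α_i.
NE contributions = (4.7, 3.6, 1.5, 1.7); X = 11.5.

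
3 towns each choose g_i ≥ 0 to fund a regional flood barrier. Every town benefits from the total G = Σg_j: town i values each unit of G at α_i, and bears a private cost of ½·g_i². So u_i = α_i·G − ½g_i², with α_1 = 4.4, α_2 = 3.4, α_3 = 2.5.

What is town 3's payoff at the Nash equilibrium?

22.625

Town i's FOC: ∂u_i/∂g_i = α_i − g_i = 0, so g_i* = α_i.
NE contributions = (4.4, 3.4, 2.5); G = 10.3.
u_3 = α_3·G − ½·(g_3)² = 2.5·10.3 − ½·2.5² = 22.625.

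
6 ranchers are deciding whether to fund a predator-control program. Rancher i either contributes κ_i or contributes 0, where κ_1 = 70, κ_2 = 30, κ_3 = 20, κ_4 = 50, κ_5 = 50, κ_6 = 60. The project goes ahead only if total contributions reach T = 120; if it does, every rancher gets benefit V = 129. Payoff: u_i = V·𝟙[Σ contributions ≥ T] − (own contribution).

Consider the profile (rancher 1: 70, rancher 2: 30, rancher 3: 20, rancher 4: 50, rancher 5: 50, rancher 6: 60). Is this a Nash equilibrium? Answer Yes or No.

No

Total = 280 ≥ 120: provided.
Rancher 1 (pledges 70, payoff 59): dropping to 0 → total 210, payoff 129. Profitable deviation.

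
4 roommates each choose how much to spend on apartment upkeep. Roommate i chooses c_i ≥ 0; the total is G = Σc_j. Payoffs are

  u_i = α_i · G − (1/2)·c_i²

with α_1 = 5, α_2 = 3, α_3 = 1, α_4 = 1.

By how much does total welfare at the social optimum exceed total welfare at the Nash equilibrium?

Roommate i's FOC: ∂u_i/∂c_i = α_i − c_i = 0, so c_i* = α_i.
NE contributions = (5, 3, 1, 1); G = 10.
W^NE = (Σα)·G − ½Σα_i² = 10² − ½·36 = 82.
Planner sets c_i = Σα_j = 10 for every i, so G^SO = 4·10 = 40.
W^SO = (Σα)·G^SO − ½·4·(Σα)² = (4/2)·10² = 200.
Deadweight loss = W^SO − W^NE = 118.

118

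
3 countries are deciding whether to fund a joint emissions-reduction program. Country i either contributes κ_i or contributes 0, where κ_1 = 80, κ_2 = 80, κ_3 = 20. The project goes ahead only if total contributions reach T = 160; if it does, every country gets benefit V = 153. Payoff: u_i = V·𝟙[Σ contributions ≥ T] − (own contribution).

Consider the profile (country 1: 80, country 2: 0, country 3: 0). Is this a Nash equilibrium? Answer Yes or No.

Total = 80 < 160: not provided.
Country 1 (pledges 80, payoff -80): dropping to 0 → total 0, payoff 0. Profitable deviation.

No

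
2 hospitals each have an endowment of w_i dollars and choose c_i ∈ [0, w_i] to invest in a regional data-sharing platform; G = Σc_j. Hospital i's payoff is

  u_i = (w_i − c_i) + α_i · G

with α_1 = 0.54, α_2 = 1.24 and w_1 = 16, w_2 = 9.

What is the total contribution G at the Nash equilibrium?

∂u_i/∂c_i = α_i − 1, so hospital i contributes w_i if α_i > 1, else 0.
α_i > 1 for i ∈ {2}; NE contributions (0, 9), G = 9.

9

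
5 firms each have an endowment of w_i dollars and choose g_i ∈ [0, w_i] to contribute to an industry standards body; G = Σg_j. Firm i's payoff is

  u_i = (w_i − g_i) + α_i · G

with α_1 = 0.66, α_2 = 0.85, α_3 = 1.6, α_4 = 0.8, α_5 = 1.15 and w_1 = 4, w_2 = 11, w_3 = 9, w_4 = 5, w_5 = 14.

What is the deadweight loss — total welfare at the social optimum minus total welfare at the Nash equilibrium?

∂u_i/∂g_i = α_i − 1, so firm i contributes w_i if α_i > 1, else 0.
α_i > 1 for i ∈ {3, 5}; NE contributions (0, 0, 9, 0, 14), G = 23.
W^NE = Σw_i − G^NE + (Σα_i)·G^NE = 43 + 4.06·23 = 136.38.
Planner: ∂(Σu_j)/∂g_i = Σα_j − 1 = 4.06 > 0, so everyone contributes w_i; G^SO = 43, W^SO = 43 + 4.06·43 = 217.58.
Deadweight loss = 81.2.

81.2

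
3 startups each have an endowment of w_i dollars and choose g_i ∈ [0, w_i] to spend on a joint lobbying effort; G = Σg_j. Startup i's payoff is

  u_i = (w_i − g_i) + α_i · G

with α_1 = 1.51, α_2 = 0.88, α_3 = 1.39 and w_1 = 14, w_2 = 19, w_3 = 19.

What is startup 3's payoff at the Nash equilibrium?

45.87

∂u_i/∂g_i = α_i − 1, so startup i contributes w_i if α_i > 1, else 0.
α_i > 1 for i ∈ {1, 3}; NE contributions (14, 0, 19), G = 33.
u_3 = (19 − 19) + 1.39·33 = 45.87.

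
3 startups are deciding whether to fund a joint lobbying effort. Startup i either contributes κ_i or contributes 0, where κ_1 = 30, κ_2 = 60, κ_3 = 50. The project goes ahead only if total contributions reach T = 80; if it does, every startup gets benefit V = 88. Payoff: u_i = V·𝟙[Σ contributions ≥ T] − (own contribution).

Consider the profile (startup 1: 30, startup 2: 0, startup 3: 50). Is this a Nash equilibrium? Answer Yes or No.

Yes

Total = 80 ≥ 80: provided.
Startup 1 (pledges 30, payoff 58): dropping to 0 → total 50, payoff 0. No gain.
Startup 2 (pledges 0, payoff 88): pledging 60 → total 140, payoff 28. No gain.
Startup 3 (pledges 50, payoff 38): dropping to 0 → total 30, payoff 0. No gain.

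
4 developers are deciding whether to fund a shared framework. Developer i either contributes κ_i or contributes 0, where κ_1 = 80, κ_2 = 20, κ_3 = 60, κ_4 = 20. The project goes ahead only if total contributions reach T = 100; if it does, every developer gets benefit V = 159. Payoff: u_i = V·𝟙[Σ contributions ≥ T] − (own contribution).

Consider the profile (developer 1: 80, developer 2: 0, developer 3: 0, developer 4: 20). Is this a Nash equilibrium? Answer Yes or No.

Yes

Total = 100 ≥ 100: provided.
Developer 1 (pledges 80, payoff 79): dropping to 0 → total 20, payoff 0. No gain.
Developer 2 (pledges 0, payoff 159): pledging 20 → total 120, payoff 139. No gain.
Developer 3 (pledges 0, payoff 159): pledging 60 → total 160, payoff 99. No gain.
Developer 4 (pledges 20, payoff 139): dropping to 0 → total 80, payoff 0. No gain.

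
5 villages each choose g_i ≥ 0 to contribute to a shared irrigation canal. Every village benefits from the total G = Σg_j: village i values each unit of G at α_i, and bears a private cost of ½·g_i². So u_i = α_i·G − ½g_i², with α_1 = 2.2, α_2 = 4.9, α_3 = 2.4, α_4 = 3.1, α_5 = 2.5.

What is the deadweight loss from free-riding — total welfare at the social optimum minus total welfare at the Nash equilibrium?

367.25

Village i's FOC: ∂u_i/∂g_i = α_i − g_i = 0, so g_i* = α_i.
NE contributions = (2.2, 4.9, 2.4, 3.1, 2.5); G = 15.1.
W^NE = (Σα)·G − ½Σα_i² = 15.1² − ½·50.47 = 202.775.
Planner sets g_i = Σα_j = 15.1 for every i, so G^SO = 5·15.1 = 75.5.
W^SO = (Σα)·G^SO − ½·5·(Σα)² = (5/2)·15.1² = 570.025.
Deadweight loss = W^SO − W^NE = 367.25.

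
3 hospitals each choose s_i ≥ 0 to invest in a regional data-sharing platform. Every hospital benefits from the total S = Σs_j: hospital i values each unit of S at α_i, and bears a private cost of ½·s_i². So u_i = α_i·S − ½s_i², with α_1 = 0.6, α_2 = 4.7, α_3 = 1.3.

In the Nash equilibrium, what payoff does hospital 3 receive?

Hospital i's FOC: ∂u_i/∂s_i = α_i − s_i = 0, so s_i* = α_i.
NE contributions = (0.6, 4.7, 1.3); S = 6.6.
u_3 = α_3·S − ½·(s_3)² = 1.3·6.6 − ½·1.3² = 7.735.

7.735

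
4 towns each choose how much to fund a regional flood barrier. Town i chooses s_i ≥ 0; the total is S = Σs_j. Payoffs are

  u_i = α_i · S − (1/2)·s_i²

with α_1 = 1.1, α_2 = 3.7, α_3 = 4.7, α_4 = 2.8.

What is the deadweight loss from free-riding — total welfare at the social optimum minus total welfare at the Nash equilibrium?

Town i's FOC: ∂u_i/∂s_i = α_i − s_i = 0, so s_i* = α_i.
NE contributions = (1.1, 3.7, 4.7, 2.8); S = 12.3.
W^NE = (Σα)·S − ½Σα_i² = 12.3² − ½·44.83 = 128.875.
Planner sets s_i = Σα_j = 12.3 for every i, so S^SO = 4·12.3 = 49.2.
W^SO = (Σα)·S^SO − ½·4·(Σα)² = (4/2)·12.3² = 302.58.
Deadweight loss = W^SO − W^NE = 173.705.

173.705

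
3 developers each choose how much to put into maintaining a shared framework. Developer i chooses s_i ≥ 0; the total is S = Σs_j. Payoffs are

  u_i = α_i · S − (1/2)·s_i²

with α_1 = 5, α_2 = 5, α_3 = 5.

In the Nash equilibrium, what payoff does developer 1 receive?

Developer i's FOC: ∂u_i/∂s_i = α_i − s_i = 0, so s_i* = α_i.
NE contributions = (5, 5, 5); S = 15.
u_1 = α_1·S − ½·(s_1)² = 5·15 − ½·5² = 62.5.

62.5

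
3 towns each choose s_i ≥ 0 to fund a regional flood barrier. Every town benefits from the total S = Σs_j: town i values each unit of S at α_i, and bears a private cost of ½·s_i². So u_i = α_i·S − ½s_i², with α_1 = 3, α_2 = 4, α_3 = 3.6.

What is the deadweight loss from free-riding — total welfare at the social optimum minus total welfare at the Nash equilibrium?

75.16

Town i's FOC: ∂u_i/∂s_i = α_i − s_i = 0, so s_i* = α_i.
NE contributions = (3, 4, 3.6); S = 10.6.
W^NE = (Σα)·S − ½Σα_i² = 10.6² − ½·37.96 = 93.38.
Planner sets s_i = Σα_j = 10.6 for every i, so S^SO = 3·10.6 = 31.8.
W^SO = (Σα)·S^SO − ½·3·(Σα)² = (3/2)·10.6² = 168.54.
Deadweight loss = W^SO − W^NE = 75.16.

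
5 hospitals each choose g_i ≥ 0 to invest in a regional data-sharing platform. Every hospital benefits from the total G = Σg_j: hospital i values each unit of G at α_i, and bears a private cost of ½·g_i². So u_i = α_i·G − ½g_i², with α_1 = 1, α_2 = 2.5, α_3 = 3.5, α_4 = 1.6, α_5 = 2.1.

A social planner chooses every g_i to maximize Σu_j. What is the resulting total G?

53.5

Planner FOC: ∂(Σu_j)/∂g_i = (Σα_j) − g_i = 0, so g_i^SO = Σα_j = 10.7 for every i; G^SO = 53.5.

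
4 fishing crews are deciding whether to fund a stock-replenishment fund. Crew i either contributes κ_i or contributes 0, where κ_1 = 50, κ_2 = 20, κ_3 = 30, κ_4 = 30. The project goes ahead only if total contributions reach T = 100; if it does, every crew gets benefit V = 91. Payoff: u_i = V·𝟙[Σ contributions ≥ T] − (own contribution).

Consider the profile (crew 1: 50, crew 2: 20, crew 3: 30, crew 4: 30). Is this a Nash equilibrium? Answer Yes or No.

No

Total = 130 ≥ 100: provided.
Crew 1 (pledges 50, payoff 41): dropping to 0 → total 80, payoff 0. No gain.
Crew 2 (pledges 20, payoff 71): dropping to 0 → total 110, payoff 91. Profitable deviation.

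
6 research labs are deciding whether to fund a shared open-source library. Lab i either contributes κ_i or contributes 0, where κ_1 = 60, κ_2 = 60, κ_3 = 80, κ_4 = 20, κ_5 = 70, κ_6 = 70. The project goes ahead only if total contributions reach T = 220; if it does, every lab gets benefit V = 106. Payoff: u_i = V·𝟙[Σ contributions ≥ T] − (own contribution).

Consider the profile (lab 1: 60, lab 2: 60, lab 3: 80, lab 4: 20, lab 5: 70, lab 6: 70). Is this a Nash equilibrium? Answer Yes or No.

Total = 360 ≥ 220: provided.
Lab 1 (pledges 60, payoff 46): dropping to 0 → total 300, payoff 106. Profitable deviation.

No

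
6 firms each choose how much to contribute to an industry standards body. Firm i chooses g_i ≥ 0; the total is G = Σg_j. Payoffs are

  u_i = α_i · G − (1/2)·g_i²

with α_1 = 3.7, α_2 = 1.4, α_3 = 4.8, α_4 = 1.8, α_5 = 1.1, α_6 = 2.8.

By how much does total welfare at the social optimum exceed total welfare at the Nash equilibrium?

512.21

Firm i's FOC: ∂u_i/∂g_i = α_i − g_i = 0, so g_i* = α_i.
NE contributions = (3.7, 1.4, 4.8, 1.8, 1.1, 2.8); G = 15.6.
W^NE = (Σα)·G − ½Σα_i² = 15.6² − ½·50.98 = 217.87.
Planner sets g_i = Σα_j = 15.6 for every i, so G^SO = 6·15.6 = 93.6.
W^SO = (Σα)·G^SO − ½·6·(Σα)² = (6/2)·15.6² = 730.08.
Deadweight loss = W^SO − W^NE = 512.21.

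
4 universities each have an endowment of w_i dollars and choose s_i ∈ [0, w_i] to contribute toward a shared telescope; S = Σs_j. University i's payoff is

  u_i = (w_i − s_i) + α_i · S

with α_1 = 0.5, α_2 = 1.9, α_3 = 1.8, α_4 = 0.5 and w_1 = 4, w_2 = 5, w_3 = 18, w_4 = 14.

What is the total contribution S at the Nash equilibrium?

∂u_i/∂s_i = α_i − 1, so university i contributes w_i if α_i > 1, else 0.
α_i > 1 for i ∈ {2, 3}; NE contributions (0, 5, 18, 0), S = 23.

23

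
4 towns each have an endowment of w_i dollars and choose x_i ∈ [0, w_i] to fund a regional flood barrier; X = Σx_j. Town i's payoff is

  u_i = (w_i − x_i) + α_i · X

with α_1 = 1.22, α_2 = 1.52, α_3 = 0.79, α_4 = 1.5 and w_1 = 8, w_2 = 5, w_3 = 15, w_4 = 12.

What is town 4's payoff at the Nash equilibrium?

37.5

∂u_i/∂x_i = α_i − 1, so town i contributes w_i if α_i > 1, else 0.
α_i > 1 for i ∈ {1, 2, 4}; NE contributions (8, 5, 0, 12), X = 25.
u_4 = (12 − 12) + 1.5·25 = 37.5.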